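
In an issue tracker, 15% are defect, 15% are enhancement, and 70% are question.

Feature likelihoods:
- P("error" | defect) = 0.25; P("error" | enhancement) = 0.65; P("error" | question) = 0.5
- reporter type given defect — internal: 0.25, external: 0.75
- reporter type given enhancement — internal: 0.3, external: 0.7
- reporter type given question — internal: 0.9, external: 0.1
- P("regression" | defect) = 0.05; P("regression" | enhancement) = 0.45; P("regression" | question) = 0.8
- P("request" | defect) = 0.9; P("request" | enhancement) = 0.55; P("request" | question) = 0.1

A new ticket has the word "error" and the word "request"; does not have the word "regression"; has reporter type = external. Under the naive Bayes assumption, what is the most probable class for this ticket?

defect: 0.15 × 0.25 × 0.75 × (1−0.05) × 0.9 = 0.024046875
enhancement: 0.15 × 0.65 × 0.7 × (1−0.45) × 0.55 = 0.020645625
question: 0.7 × 0.5 × 0.1 × (1−0.8) × 0.1 = 0.0007
Highest score → defect.

defect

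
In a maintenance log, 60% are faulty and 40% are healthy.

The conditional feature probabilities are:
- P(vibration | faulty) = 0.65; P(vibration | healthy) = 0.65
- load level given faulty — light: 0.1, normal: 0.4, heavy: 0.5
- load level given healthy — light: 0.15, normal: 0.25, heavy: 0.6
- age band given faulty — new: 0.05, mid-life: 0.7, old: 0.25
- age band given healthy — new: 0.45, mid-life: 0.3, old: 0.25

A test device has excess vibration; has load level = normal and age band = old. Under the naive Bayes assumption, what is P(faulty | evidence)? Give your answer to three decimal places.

0.706

faulty: 0.6 × 0.65 × 0.4 × 0.25 = 0.039
healthy: 0.4 × 0.65 × 0.25 × 0.25 = 0.01625
P(faulty | x) = 0.039 / 0.05525 ≈ 0.706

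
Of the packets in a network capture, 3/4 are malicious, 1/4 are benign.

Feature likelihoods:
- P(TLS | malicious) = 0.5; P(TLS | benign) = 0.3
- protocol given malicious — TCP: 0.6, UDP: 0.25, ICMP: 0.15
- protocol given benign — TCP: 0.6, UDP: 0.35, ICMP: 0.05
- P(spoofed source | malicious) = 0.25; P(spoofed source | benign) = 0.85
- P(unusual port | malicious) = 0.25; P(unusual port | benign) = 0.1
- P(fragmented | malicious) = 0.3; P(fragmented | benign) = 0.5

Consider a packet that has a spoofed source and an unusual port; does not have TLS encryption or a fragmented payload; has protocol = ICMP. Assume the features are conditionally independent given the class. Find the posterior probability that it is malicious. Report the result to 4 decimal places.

0.8687

malicious: 0.75 × (1−0.5) × 0.15 × 0.25 × 0.25 × (1−0.3) = 0.0024609375
benign: 0.25 × (1−0.3) × 0.05 × 0.85 × 0.1 × (1−0.5) = 0.000371875
P(malicious | x) = 0.0024609375 / 0.0028328125 ≈ 0.8687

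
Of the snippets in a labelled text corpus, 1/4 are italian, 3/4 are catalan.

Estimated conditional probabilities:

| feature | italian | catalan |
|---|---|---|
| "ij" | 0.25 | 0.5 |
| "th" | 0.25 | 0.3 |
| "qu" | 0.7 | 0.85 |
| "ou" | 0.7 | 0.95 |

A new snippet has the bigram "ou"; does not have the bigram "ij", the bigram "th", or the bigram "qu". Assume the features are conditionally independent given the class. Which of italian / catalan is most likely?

italian: 0.25 × (1−0.25) × (1−0.25) × (1−0.7) × 0.7 = 0.02953125
catalan: 0.75 × (1−0.5) × (1−0.3) × (1−0.85) × 0.95 = 0.03740625
Highest score → catalan.

catalan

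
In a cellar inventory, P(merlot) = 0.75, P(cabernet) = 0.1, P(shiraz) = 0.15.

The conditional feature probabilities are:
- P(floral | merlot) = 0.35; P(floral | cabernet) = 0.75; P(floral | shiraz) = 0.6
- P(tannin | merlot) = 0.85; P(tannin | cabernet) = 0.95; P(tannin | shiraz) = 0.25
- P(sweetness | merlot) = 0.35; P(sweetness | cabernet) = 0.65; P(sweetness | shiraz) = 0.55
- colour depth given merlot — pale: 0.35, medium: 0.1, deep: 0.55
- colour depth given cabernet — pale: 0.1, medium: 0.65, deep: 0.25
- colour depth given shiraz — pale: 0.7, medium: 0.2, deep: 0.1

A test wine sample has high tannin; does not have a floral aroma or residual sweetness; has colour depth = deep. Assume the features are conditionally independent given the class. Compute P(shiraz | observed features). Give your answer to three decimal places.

0.004

merlot: 0.75 × (1−0.35) × 0.85 × (1−0.35) × 0.55 = 0.1481390625
cabernet: 0.1 × (1−0.75) × 0.95 × (1−0.65) × 0.25 = 0.002078125
shiraz: 0.15 × (1−0.6) × 0.25 × (1−0.55) × 0.1 = 0.000675
P(shiraz | x) = 0.000675 / 0.1508921875 ≈ 0.004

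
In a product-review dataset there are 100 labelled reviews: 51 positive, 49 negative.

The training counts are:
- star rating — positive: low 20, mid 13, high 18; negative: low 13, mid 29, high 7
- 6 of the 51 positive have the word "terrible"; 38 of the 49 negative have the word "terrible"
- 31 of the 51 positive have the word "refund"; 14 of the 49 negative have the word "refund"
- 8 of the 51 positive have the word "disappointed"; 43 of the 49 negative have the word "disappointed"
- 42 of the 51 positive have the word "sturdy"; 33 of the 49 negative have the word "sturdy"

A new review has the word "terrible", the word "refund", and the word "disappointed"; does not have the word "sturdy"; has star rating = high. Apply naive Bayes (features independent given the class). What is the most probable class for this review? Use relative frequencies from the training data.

negative

positive: (51/100) × (18/51) × (6/51) × (31/51) × (8/51) × (9/51) ≈ 0.000356318
negative: (49/100) × (7/49) × (38/49) × (14/49) × (43/49) × (16/49) ≈ 0.00444441
Highest score → negative.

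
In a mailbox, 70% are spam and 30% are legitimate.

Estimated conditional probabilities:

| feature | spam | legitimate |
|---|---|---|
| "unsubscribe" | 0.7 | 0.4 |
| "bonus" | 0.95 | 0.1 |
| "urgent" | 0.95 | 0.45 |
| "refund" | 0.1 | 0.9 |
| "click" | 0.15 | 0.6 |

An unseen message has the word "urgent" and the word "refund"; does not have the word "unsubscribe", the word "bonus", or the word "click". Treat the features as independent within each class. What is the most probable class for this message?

spam: 0.7 × (1−0.7) × (1−0.95) × 0.95 × 0.1 × (1−0.15) = 0.000847875
legitimate: 0.3 × (1−0.4) × (1−0.1) × 0.45 × 0.9 × (1−0.6) = 0.026244
Highest score → legitimate.

legitimate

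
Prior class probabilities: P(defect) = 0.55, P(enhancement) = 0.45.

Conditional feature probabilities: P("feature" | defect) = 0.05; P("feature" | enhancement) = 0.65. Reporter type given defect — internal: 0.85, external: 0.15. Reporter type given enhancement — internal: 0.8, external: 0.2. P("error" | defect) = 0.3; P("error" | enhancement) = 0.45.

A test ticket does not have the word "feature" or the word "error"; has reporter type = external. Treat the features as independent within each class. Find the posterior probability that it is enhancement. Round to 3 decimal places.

0.240

defect: 0.55 × (1−0.05) × 0.15 × (1−0.3) = 0.0548625
enhancement: 0.45 × (1−0.65) × 0.2 × (1−0.45) = 0.017325
P(enhancement | x) = 0.017325 / 0.0721875 ≈ 0.240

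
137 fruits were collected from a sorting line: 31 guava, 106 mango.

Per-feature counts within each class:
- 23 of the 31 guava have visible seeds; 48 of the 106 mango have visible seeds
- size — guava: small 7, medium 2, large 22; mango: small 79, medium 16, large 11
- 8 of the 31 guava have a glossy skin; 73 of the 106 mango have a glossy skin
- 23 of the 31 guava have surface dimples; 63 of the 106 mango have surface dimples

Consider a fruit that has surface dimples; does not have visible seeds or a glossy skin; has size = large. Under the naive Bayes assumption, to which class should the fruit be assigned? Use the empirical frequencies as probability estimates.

guava: (31/137) × (8/31) × (22/31) × (23/31) × (23/31) ≈ 0.022812
mango: (106/137) × (58/106) × (11/106) × (33/106) × (63/106) ≈ 0.008129
Highest score → guava.

guava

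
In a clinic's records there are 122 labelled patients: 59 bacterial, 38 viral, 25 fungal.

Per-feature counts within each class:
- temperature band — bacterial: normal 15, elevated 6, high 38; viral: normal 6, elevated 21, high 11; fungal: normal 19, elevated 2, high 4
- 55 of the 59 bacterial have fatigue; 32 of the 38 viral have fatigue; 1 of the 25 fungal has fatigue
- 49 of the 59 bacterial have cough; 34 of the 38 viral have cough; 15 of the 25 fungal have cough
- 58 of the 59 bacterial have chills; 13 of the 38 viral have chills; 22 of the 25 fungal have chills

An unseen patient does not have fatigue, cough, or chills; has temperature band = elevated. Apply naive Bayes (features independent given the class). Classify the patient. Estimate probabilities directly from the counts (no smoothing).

bacterial: (59/122) × (6/59) × (4/59) × (10/59) × (1/59) ≈ 0.00000957845
viral: (38/122) × (21/38) × (6/38) × (4/38) × (25/38) ≈ 0.00188217
fungal: (25/122) × (2/25) × (24/25) × (10/25) × (3/25) ≈ 0.00075541
Highest score → viral.

viral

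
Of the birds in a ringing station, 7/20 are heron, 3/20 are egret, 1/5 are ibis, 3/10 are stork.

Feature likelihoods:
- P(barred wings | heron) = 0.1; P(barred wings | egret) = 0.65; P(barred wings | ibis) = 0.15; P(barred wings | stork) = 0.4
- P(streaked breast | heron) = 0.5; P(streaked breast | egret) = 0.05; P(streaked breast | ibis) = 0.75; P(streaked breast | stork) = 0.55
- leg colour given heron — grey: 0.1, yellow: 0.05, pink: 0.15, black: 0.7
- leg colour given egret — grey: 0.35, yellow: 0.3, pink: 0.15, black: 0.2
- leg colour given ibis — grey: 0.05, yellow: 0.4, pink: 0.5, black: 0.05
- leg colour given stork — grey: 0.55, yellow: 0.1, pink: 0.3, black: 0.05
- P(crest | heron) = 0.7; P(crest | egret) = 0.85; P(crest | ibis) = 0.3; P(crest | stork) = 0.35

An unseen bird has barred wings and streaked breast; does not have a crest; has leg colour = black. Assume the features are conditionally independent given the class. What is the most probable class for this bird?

heron

heron: 0.35 × 0.1 × 0.5 × 0.7 × (1−0.7) = 0.003675
egret: 0.15 × 0.65 × 0.05 × 0.2 × (1−0.85) = 0.00014625
ibis: 0.2 × 0.15 × 0.75 × 0.05 × (1−0.3) = 0.0007875
stork: 0.3 × 0.4 × 0.55 × 0.05 × (1−0.35) = 0.002145
Highest score → heron.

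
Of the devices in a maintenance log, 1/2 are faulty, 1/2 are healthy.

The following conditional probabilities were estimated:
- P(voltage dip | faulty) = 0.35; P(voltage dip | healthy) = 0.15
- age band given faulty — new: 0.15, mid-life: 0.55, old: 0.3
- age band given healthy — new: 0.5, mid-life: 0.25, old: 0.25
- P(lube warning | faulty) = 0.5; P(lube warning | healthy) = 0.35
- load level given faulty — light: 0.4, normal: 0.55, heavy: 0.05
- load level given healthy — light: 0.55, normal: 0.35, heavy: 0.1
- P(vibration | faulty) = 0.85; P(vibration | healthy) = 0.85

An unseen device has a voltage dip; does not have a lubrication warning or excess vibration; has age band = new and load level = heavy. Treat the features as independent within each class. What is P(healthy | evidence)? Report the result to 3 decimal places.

0.788

faulty: 0.5 × 0.35 × 0.15 × (1−0.5) × 0.05 × (1−0.85) = 0.0000984375
healthy: 0.5 × 0.15 × 0.5 × (1−0.35) × 0.1 × (1−0.85) = 0.000365625
P(healthy | x) = 0.000365625 / 0.0004640625 ≈ 0.788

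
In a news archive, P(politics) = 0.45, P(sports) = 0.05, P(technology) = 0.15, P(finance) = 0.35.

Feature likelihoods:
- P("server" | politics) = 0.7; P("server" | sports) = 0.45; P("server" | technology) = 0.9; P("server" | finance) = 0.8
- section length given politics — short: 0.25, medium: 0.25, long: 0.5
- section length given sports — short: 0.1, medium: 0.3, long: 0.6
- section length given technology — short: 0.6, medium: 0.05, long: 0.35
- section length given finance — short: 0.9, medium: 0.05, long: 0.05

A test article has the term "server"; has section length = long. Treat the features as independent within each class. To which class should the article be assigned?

politics: 0.45 × 0.7 × 0.5 = 0.1575
sports: 0.05 × 0.45 × 0.6 = 0.0135
technology: 0.15 × 0.9 × 0.35 = 0.04725
finance: 0.35 × 0.8 × 0.05 = 0.014
Highest score → politics.

politics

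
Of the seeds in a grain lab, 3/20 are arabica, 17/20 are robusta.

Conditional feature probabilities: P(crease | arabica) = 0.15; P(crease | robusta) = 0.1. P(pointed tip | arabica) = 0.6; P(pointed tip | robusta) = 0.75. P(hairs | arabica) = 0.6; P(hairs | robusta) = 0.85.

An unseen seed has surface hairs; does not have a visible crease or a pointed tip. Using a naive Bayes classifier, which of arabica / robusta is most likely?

robusta

arabica: 0.15 × (1−0.15) × (1−0.6) × 0.6 = 0.0306
robusta: 0.85 × (1−0.1) × (1−0.75) × 0.85 = 0.1625625
Highest score → robusta.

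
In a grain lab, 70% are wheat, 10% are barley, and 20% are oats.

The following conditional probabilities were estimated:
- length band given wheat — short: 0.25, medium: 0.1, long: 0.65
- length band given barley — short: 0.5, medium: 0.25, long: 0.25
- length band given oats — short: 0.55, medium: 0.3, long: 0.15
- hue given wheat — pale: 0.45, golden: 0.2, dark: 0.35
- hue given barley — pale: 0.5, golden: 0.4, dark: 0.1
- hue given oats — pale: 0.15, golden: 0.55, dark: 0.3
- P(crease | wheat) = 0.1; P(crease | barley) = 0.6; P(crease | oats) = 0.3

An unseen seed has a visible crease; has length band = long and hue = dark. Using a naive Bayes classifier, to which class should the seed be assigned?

wheat

wheat: 0.7 × 0.65 × 0.35 × 0.1 = 0.015925
barley: 0.1 × 0.25 × 0.1 × 0.6 = 0.0015
oats: 0.2 × 0.15 × 0.3 × 0.3 = 0.0027
Highest score → wheat.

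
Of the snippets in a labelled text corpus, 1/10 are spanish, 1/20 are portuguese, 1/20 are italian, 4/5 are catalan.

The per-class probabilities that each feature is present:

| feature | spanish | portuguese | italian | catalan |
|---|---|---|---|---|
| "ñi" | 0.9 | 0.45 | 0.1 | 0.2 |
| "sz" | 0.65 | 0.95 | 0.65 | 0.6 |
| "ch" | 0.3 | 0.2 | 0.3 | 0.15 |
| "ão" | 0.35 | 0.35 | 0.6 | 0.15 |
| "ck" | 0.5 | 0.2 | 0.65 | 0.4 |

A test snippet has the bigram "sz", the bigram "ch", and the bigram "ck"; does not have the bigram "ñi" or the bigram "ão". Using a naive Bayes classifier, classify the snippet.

spanish: 0.1 × (1−0.9) × 0.65 × 0.3 × (1−0.35) × 0.5 = 0.00063375
portuguese: 0.05 × (1−0.45) × 0.95 × 0.2 × (1−0.35) × 0.2 = 0.00067925
italian: 0.05 × (1−0.1) × 0.65 × 0.3 × (1−0.6) × 0.65 = 0.0022815
catalan: 0.8 × (1−0.2) × 0.6 × 0.15 × (1−0.15) × 0.4 = 0.019584
Highest score → catalan.

catalan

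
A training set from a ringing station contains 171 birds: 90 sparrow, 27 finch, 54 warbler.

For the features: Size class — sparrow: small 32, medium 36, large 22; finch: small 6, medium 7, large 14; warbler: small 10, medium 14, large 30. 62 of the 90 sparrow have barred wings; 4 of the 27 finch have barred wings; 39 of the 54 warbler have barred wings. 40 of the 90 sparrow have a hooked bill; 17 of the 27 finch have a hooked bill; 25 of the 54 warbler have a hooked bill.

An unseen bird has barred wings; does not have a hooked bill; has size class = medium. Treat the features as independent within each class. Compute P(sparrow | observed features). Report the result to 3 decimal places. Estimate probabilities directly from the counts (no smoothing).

0.703

sparrow: (90/171) × (36/90) × (62/90) × (50/90) ≈ 0.0805718
finch: (27/171) × (7/27) × (4/27) × (10/27) ≈ 0.00224613
warbler: (54/171) × (14/54) × (39/54) × (29/54) ≈ 0.0317546
P(sparrow | x) = 0.0805718 / 0.11457253 ≈ 0.703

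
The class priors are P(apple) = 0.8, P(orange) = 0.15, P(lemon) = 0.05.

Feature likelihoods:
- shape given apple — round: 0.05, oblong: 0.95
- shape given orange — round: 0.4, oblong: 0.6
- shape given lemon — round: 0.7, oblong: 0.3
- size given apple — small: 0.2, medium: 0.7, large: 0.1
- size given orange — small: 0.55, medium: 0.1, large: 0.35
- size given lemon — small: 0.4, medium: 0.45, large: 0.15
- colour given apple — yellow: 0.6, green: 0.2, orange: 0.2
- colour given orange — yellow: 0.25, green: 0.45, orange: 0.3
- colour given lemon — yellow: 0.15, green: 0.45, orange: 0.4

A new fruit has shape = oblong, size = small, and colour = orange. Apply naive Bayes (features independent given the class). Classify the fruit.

apple

apple: 0.8 × 0.95 × 0.2 × 0.2 = 0.0304
orange: 0.15 × 0.6 × 0.55 × 0.3 = 0.01485
lemon: 0.05 × 0.3 × 0.4 × 0.4 = 0.0024
Highest score → apple.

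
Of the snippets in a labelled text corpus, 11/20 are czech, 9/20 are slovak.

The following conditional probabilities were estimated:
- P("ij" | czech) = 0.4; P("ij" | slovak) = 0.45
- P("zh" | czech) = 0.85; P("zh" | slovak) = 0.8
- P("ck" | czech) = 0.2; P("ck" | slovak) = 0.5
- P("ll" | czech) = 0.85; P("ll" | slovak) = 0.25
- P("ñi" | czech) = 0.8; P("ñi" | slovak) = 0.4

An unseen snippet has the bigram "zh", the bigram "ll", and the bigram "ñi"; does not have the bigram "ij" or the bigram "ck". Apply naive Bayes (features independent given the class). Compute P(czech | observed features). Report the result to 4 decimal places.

czech: 0.55 × (1−0.4) × 0.85 × (1−0.2) × 0.85 × 0.8 = 0.152592
slovak: 0.45 × (1−0.45) × 0.8 × (1−0.5) × 0.25 × 0.4 = 0.0099
P(czech | x) = 0.152592 / 0.162492 ≈ 0.9391

0.9391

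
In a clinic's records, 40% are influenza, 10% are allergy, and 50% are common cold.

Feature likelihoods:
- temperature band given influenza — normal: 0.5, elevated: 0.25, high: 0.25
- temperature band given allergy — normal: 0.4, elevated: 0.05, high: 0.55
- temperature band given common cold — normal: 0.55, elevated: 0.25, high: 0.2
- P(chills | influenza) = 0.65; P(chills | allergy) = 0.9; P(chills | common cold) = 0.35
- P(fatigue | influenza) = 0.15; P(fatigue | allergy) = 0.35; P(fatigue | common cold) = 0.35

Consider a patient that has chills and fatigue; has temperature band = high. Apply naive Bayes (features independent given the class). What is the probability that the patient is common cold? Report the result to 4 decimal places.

0.3115

influenza: 0.4 × 0.25 × 0.65 × 0.15 = 0.00975
allergy: 0.1 × 0.55 × 0.9 × 0.35 = 0.017325
common cold: 0.5 × 0.2 × 0.35 × 0.35 = 0.01225
P(common cold | x) = 0.01225 / 0.039325 ≈ 0.3115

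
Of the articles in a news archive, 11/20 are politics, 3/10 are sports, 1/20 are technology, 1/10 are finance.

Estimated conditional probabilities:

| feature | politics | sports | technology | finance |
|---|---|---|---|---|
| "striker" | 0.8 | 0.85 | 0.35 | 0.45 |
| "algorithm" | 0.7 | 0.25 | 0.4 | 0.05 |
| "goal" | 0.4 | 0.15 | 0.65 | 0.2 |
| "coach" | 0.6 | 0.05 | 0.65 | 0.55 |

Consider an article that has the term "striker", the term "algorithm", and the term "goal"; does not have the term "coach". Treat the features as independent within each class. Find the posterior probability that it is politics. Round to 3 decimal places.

0.819

politics: 0.55 × 0.8 × 0.7 × 0.4 × (1−0.6) = 0.04928
sports: 0.3 × 0.85 × 0.25 × 0.15 × (1−0.05) = 0.009084375
technology: 0.05 × 0.35 × 0.4 × 0.65 × (1−0.65) = 0.0015925
finance: 0.1 × 0.45 × 0.05 × 0.2 × (1−0.55) = 0.0002025
P(politics | x) = 0.04928 / 0.060159375 ≈ 0.819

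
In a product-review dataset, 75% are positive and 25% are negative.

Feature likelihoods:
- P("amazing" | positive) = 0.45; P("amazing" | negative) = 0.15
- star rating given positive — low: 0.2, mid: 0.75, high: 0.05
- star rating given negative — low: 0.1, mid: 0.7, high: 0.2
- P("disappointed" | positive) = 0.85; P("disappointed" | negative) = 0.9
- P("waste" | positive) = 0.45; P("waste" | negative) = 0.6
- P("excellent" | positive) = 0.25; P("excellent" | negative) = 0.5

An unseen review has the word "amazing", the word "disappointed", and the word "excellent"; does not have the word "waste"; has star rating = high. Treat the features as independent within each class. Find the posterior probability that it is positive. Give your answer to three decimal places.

positive: 0.75 × 0.45 × 0.05 × 0.85 × (1−0.45) × 0.25 = 0.001972265625
negative: 0.25 × 0.15 × 0.2 × 0.9 × (1−0.6) × 0.5 = 0.00135
P(positive | x) = 0.001972265625 / 0.003322265625 ≈ 0.594

0.594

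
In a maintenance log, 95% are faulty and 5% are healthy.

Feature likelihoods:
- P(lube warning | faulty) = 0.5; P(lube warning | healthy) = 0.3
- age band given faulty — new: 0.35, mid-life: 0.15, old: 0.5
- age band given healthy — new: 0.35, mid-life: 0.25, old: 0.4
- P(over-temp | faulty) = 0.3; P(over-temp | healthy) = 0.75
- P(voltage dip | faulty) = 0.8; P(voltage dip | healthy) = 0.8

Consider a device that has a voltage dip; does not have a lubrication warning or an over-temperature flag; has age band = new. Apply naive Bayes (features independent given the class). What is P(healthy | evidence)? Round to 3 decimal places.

0.026

faulty: 0.95 × (1−0.5) × 0.35 × (1−0.3) × 0.8 = 0.0931
healthy: 0.05 × (1−0.3) × 0.35 × (1−0.75) × 0.8 = 0.00245
P(healthy | x) = 0.00245 / 0.09555 ≈ 0.026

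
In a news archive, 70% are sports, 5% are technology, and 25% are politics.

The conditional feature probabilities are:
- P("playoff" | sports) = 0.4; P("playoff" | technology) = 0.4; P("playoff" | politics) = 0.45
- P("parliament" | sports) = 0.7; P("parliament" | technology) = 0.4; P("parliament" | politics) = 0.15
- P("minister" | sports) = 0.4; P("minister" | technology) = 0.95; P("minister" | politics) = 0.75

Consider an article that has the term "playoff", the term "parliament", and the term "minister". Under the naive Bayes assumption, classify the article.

sports: 0.7 × 0.4 × 0.7 × 0.4 = 0.0784
technology: 0.05 × 0.4 × 0.4 × 0.95 = 0.0076
politics: 0.25 × 0.45 × 0.15 × 0.75 = 0.01265625
Highest score → sports.

sports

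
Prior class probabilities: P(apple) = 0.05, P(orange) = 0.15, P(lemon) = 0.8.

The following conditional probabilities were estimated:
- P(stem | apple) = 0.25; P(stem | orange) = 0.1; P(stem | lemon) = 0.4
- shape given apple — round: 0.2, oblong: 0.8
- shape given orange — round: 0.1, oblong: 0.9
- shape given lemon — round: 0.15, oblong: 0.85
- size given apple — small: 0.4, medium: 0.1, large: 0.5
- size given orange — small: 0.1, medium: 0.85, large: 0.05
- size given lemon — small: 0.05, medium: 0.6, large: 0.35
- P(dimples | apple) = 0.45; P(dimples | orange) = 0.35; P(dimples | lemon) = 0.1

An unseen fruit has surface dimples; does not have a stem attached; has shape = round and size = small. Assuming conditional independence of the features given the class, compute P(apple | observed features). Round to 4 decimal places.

apple: 0.05 × (1−0.25) × 0.2 × 0.4 × 0.45 = 0.00135
orange: 0.15 × (1−0.1) × 0.1 × 0.1 × 0.35 = 0.0004725
lemon: 0.8 × (1−0.4) × 0.15 × 0.05 × 0.1 = 0.00036
P(apple | x) = 0.00135 / 0.0021825 ≈ 0.6186

0.6186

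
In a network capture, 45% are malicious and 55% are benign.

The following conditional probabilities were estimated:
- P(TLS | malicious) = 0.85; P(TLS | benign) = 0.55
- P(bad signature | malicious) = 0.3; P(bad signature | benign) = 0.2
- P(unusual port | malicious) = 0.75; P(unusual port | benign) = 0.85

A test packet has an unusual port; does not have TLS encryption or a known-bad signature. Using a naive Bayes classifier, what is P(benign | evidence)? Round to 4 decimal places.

0.8261

malicious: 0.45 × (1−0.85) × (1−0.3) × 0.75 = 0.0354375
benign: 0.55 × (1−0.55) × (1−0.2) × 0.85 = 0.1683
P(benign | x) = 0.1683 / 0.2037375 ≈ 0.8261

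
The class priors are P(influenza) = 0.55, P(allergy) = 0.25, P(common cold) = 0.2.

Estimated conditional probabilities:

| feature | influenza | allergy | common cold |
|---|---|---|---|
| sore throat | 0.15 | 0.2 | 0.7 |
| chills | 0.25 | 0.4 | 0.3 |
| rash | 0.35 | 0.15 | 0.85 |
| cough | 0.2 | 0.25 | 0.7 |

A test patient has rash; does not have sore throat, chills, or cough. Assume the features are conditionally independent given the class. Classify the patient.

influenza: 0.55 × (1−0.15) × (1−0.25) × 0.35 × (1−0.2) = 0.098175
allergy: 0.25 × (1−0.2) × (1−0.4) × 0.15 × (1−0.25) = 0.0135
common cold: 0.2 × (1−0.7) × (1−0.3) × 0.85 × (1−0.7) = 0.01071
Highest score → influenza.

influenza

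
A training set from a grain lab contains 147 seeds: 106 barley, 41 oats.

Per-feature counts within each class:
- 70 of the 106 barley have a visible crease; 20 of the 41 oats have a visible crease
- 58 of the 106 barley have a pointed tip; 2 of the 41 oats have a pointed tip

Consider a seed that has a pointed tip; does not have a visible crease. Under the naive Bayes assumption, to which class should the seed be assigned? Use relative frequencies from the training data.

barley

barley: (106/147) × (36/106) × (58/106) ≈ 0.134001
oats: (41/147) × (21/41) × (2/41) ≈ 0.00696864
Highest score → barley.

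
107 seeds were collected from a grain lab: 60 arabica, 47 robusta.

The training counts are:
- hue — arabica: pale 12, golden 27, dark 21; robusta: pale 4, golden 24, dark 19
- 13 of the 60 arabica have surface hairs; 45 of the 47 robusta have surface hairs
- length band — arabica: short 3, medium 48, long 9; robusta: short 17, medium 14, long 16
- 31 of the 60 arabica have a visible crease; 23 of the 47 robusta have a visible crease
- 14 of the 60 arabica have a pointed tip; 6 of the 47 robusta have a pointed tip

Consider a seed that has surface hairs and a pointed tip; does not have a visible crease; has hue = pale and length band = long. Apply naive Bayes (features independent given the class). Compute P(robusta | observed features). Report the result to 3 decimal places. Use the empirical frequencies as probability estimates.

0.659

arabica: (60/107) × (12/60) × (13/60) × (9/60) × (29/60) × (14/60) ≈ 0.000411059
robusta: (47/107) × (4/47) × (45/47) × (16/47) × (24/47) × (6/47) ≈ 0.000794291
P(robusta | x) = 0.000794291 / 0.00120535 ≈ 0.659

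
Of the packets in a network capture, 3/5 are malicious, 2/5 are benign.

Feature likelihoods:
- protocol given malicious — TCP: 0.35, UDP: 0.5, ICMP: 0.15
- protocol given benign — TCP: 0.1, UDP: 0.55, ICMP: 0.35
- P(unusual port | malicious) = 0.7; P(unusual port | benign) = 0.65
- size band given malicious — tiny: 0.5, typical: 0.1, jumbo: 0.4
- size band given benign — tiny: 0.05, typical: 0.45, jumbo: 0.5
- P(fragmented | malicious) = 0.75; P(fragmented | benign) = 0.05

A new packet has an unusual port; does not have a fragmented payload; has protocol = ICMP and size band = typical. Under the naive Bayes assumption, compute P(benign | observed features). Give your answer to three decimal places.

malicious: 0.6 × 0.15 × 0.7 × 0.1 × (1−0.75) = 0.001575
benign: 0.4 × 0.35 × 0.65 × 0.45 × (1−0.05) = 0.0389025
P(benign | x) = 0.0389025 / 0.0404775 ≈ 0.961

0.961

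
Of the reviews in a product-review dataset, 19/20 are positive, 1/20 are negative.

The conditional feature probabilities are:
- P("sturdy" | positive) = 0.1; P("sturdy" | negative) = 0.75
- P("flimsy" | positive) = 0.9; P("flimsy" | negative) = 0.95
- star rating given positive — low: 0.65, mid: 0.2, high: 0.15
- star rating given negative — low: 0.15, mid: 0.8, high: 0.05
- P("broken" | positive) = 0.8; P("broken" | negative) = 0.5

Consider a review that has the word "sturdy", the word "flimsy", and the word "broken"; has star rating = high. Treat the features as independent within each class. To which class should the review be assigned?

positive: 0.95 × 0.1 × 0.9 × 0.15 × 0.8 = 0.01026
negative: 0.05 × 0.75 × 0.95 × 0.05 × 0.5 = 0.000890625
Highest score → positive.

positive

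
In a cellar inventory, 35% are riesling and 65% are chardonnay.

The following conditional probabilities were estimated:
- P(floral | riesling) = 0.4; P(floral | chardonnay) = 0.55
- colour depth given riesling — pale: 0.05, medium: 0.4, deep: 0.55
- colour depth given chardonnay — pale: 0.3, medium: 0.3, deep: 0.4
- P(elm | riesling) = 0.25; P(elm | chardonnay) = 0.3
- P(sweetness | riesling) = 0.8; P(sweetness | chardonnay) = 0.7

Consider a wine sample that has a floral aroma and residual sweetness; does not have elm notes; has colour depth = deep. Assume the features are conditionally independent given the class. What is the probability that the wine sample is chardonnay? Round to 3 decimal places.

riesling: 0.35 × 0.4 × 0.55 × (1−0.25) × 0.8 = 0.0462
chardonnay: 0.65 × 0.55 × 0.4 × (1−0.3) × 0.7 = 0.07007
P(chardonnay | x) = 0.07007 / 0.11627 ≈ 0.603

0.603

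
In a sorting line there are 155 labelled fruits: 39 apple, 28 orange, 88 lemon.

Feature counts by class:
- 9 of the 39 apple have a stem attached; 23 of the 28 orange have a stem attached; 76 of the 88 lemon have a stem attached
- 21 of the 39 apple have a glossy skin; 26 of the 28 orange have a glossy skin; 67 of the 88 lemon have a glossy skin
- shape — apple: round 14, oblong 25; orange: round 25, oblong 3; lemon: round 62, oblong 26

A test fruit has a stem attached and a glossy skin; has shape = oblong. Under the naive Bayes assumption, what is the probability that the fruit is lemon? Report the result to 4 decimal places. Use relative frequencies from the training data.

apple: (39/155) × (9/39) × (21/39) × (25/39) ≈ 0.020042
orange: (28/155) × (23/28) × (26/28) × (3/28) ≈ 0.014763
lemon: (88/155) × (76/88) × (67/88) × (26/88) ≈ 0.110297
P(lemon | x) = 0.110297 / 0.145102 ≈ 0.7601

0.7601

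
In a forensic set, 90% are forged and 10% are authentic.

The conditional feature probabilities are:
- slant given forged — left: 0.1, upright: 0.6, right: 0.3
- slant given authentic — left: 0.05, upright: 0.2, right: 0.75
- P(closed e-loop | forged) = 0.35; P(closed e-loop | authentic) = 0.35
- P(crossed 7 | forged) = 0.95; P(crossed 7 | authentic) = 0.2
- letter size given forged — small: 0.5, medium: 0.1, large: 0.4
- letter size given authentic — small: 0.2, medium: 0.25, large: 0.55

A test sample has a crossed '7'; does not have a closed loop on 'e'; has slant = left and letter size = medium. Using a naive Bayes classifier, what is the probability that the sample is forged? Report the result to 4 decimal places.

forged: 0.9 × 0.1 × (1−0.35) × 0.95 × 0.1 = 0.0055575
authentic: 0.1 × 0.05 × (1−0.35) × 0.2 × 0.25 = 0.0001625
P(forged | x) = 0.0055575 / 0.00572 ≈ 0.9716

0.9716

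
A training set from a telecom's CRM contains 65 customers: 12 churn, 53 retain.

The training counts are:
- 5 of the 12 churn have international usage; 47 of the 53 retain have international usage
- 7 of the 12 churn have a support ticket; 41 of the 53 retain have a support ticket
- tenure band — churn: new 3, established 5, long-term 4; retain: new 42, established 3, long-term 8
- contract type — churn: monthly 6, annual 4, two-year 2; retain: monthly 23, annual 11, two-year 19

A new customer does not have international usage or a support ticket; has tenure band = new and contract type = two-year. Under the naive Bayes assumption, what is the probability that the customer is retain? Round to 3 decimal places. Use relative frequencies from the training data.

churn: (12/65) × (7/12) × (5/12) × (3/12) × (2/12) ≈ 0.00186966
retain: (53/65) × (6/53) × (12/53) × (42/53) × (19/53) ≈ 0.00593737
P(retain | x) = 0.00593737 / 0.00780703 ≈ 0.761

0.761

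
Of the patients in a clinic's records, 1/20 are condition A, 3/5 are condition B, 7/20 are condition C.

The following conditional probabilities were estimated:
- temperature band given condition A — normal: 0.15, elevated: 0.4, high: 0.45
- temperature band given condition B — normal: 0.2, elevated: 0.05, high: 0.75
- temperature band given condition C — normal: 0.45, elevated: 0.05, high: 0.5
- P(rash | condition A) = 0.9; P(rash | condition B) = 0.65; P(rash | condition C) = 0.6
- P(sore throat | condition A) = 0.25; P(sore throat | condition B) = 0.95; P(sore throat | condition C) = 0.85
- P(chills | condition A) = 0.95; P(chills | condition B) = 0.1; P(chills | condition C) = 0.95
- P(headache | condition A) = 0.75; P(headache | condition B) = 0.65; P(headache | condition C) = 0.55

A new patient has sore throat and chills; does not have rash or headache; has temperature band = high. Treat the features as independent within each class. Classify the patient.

condition C

condition A: 0.05 × 0.45 × (1−0.9) × 0.25 × 0.95 × (1−0.75) = 0.00013359375
condition B: 0.6 × 0.75 × (1−0.65) × 0.95 × 0.1 × (1−0.65) = 0.005236875
condition C: 0.35 × 0.5 × (1−0.6) × 0.85 × 0.95 × (1−0.55) = 0.02543625
Highest score → condition C.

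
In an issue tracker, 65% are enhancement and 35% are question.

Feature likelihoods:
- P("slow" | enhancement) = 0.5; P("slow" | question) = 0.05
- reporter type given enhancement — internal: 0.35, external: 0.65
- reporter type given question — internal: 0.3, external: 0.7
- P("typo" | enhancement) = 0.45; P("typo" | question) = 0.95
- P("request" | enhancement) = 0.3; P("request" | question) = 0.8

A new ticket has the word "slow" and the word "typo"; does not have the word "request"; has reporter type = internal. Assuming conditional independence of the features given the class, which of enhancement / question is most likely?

enhancement: 0.65 × 0.5 × 0.35 × 0.45 × (1−0.3) = 0.03583125
question: 0.35 × 0.05 × 0.3 × 0.95 × (1−0.8) = 0.0009975
Highest score → enhancement.

enhancement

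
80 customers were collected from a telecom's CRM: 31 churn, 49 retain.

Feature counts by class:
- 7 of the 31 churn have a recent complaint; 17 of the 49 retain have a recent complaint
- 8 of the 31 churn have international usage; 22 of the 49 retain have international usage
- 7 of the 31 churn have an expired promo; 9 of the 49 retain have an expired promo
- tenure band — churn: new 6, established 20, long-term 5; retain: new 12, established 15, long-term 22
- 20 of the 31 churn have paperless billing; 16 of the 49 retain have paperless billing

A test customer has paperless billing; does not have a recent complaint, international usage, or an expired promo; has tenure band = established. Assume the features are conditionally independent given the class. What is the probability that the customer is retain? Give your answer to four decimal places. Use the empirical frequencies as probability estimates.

0.2005

churn: (31/80) × (24/31) × (23/31) × (24/31) × (20/31) × (20/31) ≈ 0.0717255
retain: (49/80) × (32/49) × (27/49) × (40/49) × (15/49) × (16/49) ≈ 0.017985
P(retain | x) = 0.017985 / 0.0897105 ≈ 0.2005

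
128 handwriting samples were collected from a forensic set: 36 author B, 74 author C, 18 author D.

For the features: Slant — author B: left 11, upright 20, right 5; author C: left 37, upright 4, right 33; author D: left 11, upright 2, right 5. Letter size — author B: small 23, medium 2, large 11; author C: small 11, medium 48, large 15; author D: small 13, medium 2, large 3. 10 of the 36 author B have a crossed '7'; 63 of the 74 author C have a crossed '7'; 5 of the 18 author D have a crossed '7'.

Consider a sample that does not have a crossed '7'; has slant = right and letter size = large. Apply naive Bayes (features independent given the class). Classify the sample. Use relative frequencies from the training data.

author B: (36/128) × (5/36) × (11/36) × (26/36) ≈ 0.00862027
author C: (74/128) × (33/74) × (15/74) × (11/74) ≈ 0.00776827
author D: (18/128) × (5/18) × (3/18) × (13/18) ≈ 0.00470197
Highest score → author B.

author B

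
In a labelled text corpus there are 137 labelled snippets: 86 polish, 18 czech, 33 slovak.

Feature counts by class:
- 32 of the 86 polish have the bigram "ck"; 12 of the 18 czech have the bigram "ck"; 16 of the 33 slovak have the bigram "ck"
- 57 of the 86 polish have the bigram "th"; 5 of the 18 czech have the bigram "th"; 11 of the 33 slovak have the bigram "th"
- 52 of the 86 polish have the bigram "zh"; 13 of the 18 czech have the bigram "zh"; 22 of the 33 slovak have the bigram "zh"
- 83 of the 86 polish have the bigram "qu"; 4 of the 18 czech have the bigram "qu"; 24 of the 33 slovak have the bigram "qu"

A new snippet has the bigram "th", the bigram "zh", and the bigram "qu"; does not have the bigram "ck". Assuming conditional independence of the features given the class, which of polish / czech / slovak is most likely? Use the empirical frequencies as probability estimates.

polish

polish: (86/137) × (54/86) × (57/86) × (52/86) × (83/86) ≈ 0.152452
czech: (18/137) × (6/18) × (5/18) × (13/18) × (4/18) ≈ 0.00195248
slovak: (33/137) × (17/33) × (11/33) × (22/33) × (24/33) ≈ 0.0200546
Highest score → polish.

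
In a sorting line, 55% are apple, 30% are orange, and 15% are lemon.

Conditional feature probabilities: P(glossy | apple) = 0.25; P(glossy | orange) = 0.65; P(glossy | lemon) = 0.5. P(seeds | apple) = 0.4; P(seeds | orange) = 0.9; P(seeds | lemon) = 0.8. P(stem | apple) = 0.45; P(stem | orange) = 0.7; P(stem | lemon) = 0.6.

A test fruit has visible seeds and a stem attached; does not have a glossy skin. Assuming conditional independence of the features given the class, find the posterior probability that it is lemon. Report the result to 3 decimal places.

0.204

apple: 0.55 × (1−0.25) × 0.4 × 0.45 = 0.07425
orange: 0.3 × (1−0.65) × 0.9 × 0.7 = 0.06615
lemon: 0.15 × (1−0.5) × 0.8 × 0.6 = 0.036
P(lemon | x) = 0.036 / 0.1764 ≈ 0.204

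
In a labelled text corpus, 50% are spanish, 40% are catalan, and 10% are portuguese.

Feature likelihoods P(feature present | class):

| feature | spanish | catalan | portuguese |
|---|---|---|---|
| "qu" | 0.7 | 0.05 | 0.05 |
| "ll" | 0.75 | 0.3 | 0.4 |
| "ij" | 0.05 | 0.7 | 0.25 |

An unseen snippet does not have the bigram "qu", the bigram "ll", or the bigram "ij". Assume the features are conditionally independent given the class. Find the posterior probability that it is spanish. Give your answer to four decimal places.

0.2252

spanish: 0.5 × (1−0.7) × (1−0.75) × (1−0.05) = 0.035625
catalan: 0.4 × (1−0.05) × (1−0.3) × (1−0.7) = 0.0798
portuguese: 0.1 × (1−0.05) × (1−0.4) × (1−0.25) = 0.04275
P(spanish | x) = 0.035625 / 0.158175 ≈ 0.2252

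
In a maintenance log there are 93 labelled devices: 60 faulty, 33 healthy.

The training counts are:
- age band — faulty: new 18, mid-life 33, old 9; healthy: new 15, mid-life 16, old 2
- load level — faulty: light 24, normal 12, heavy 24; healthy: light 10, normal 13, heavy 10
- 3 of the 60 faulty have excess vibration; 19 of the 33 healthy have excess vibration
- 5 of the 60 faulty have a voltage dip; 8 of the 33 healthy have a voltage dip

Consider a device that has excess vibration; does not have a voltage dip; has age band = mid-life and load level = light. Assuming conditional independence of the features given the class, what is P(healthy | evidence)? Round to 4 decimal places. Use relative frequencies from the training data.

0.7776

faulty: (60/93) × (33/60) × (24/60) × (3/60) × (55/60) ≈ 0.00650538
healthy: (33/93) × (16/33) × (10/33) × (19/33) × (25/33) ≈ 0.0227399
P(healthy | x) = 0.0227399 / 0.02924528 ≈ 0.7776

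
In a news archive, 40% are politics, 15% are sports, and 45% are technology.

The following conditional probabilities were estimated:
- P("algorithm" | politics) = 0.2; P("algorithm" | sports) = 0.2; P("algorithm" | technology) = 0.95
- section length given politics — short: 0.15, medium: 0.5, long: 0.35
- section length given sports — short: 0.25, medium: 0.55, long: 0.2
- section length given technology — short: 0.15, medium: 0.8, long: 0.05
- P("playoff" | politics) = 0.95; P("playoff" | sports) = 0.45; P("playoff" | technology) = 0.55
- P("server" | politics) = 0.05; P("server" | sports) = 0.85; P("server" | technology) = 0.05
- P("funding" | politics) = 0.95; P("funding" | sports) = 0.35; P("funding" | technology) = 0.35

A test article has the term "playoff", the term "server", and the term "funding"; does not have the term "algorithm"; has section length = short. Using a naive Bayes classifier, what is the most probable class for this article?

politics: 0.4 × (1−0.2) × 0.15 × 0.95 × 0.05 × 0.95 = 0.002166
sports: 0.15 × (1−0.2) × 0.25 × 0.45 × 0.85 × 0.35 = 0.00401625
technology: 0.45 × (1−0.95) × 0.15 × 0.55 × 0.05 × 0.35 = 0.000032484375
Highest score → sports.

sports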